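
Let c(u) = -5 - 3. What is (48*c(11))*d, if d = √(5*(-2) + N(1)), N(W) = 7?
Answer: -384*I*√3 ≈ -665.11*I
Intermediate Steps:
d = I*√3 (d = √(5*(-2) + 7) = √(-10 + 7) = √(-3) = I*√3 ≈ 1.732*I)
c(u) = -8
(48*c(11))*d = (48*(-8))*(I*√3) = -384*I*√3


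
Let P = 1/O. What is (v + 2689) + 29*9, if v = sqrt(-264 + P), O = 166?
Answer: 2950 + I*sqrt(7274618)/166 ≈ 2950.0 + 16.248*I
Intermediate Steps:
P = 1/166 ≈ 0.0060241
v = I*sqrt(7274618)/166 (v = sqrt(-264 + 1/166) = sqrt(-43823/166) = I*sqrt(7274618)/166 ≈ 16.248*I)
(v + 2689) + 29*9 = (I*sqrt(7274618)/166 + 2689) + 29*9 = (2689 + I*sqrt(7274618)/166) + 261 = 2950 + I*sqrt(7274618)/166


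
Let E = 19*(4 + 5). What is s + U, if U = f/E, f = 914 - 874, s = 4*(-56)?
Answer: -38264/171 ≈ -223.77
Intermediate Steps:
E = 171 (E = 19*9 = 171)
s = -224
f = 40
U = 40/171 ≈ 0.23392
s + U = -224 + 40/171 = -38264/171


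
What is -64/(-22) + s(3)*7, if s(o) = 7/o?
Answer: 635/33 ≈ 19.242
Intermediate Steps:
-64/(-22) + s(3)*7 = -64/(-22) + (7/3)*7 = -64*(-1/22) + (7*(1/3))*7 = 32/11 + (7/3)*7 = 32/11 + 49/3 = 635/33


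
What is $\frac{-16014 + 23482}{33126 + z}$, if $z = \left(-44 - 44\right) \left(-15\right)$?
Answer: $\frac{3734}{17223} \approx 0.2168$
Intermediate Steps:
$z = 1320$ ($z = \left(-88\right) \left(-15\right) = 1320$)
$\frac{-16014 + 23482}{33126 + z} = \frac{-16014 + 23482}{33126 + 1320} = \frac{7468}{34446} = 7468 \cdot \frac{1}{34446} = \frac{3734}{17223}$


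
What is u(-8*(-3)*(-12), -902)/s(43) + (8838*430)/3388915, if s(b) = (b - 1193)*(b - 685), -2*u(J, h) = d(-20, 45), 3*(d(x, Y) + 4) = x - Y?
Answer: 3367001415691/3002443133400 ≈ 1.1214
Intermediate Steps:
d(x, Y) = -4 - Y/3 + x/3 (d(x, Y) = -4 + (x - Y)/3 = -4 + (-Y/3 + x/3) = -4 - Y/3 + x/3)
u(J, h) = 77/6 (u(J, h) = -(-4 - 1/3*45 + (1/3)*(-20))/2 = -(-4 - 15 - 20/3)/2 = -1/2*(-77/3) = 77/6)
s(b) = (-1193 + b)*(-685 + b)
u(-8*(-3)*(-12), -902)/s(43) + (8838*430)/3388915 = 77/(6*(817205 + 43**2 - 1878*43)) + (8838*430)/3388915 = 77/(6*(817205 + 1849 - 80754)) + 3800340*(1/3388915) = (77/6)/738300 + 760068/677783 = (77/6)*(1/738300) + 760068/677783 = 77/4429800 + 760068/677783 = 3367001415691/3002443133400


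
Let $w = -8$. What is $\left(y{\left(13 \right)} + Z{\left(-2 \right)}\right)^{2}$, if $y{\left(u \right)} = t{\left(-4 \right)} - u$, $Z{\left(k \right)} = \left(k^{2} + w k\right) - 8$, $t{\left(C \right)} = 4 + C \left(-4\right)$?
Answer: $361$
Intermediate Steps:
$t{\left(C \right)} = 4 - 4 C$
$Z{\left(k \right)} = -8 + k^{2} - 8 k$ ($Z{\left(k \right)} = \left(k^{2} - 8 k\right) - 8 = -8 + k^{2} - 8 k$)
$y{\left(u \right)} = 20 - u$ ($y{\left(u \right)} = \left(4 - -16\right) - u = \left(4 + 16\right) - u = 20 - u$)
$\left(y{\left(13 \right)} + Z{\left(-2 \right)}\right)^{2} = \left(\left(20 - 13\right) - \left(-8 - 4\right)\right)^{2} = \left(\left(20 - 13\right) + \left(-8 + 4 + 16\right)\right)^{2} = \left(7 + 12\right)^{2} = 19^{2} = 361$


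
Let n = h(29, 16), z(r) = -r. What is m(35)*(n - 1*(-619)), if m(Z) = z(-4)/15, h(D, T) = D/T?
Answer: 3311/20 ≈ 165.55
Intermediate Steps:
n = 29/16 ≈ 1.8125
m(Z) = 4/15 (m(Z) = -1*(-4)/15 = 4*(1/15) = 4/15)
m(35)*(n - 1*(-619)) = 4*(29/16 - 1*(-619))/15 = 4*(29/16 + 619)/15 = (4/15)*(9933/16) = 3311/20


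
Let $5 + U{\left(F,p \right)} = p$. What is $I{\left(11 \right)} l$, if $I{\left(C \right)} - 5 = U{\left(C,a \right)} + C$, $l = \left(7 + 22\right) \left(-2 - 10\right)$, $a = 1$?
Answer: $-4176$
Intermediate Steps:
$U{\left(F,p \right)} = -5 + p$
$l = -348$ ($l = 29 \left(-12\right) = -348$)
$I{\left(C \right)} = 1 + C$ ($I{\left(C \right)} = 5 + \left(\left(-5 + 1\right) + C\right) = 5 + \left(-4 + C\right) = 1 + C$)
$I{\left(11 \right)} l = \left(1 + 11\right) \left(-348\right) = 12 \left(-348\right) = -4176$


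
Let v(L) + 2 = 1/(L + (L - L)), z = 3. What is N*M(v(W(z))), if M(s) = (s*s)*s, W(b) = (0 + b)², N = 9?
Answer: -4913/81 ≈ -60.654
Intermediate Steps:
W(b) = b²
v(L) = -2 + 1/L (v(L) = -2 + 1/(L + (L - L)) = -2 + 1/(L + 0) = -2 + 1/L)
M(s) = s³ (M(s) = s²*s = s³)
N*M(v(W(z))) = 9*(-2 + 1/(3²))³ = 9*(-2 + 1/9)³ = 9*(-2 + ⅑)³ = 9*(-17/9)³ = 9*(-4913/729) = -4913/81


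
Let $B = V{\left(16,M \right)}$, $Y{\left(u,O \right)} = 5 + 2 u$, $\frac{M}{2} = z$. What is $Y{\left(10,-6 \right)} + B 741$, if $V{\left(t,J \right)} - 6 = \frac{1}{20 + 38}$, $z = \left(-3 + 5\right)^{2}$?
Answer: $\frac{260059}{58} \approx 4483.8$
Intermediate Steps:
$z = 4$ ($z = 2^{2} = 4$)
$M = 8$ ($M = 2 \cdot 4 = 8$)
$V{\left(t,J \right)} = \frac{349}{58}$ ($V{\left(t,J \right)} = 6 + \frac{1}{20 + 38} = 6 + \frac{1}{58} = \frac{349}{58}$)
$B = \frac{349}{58} \approx 6.0172$
$Y{\left(10,-6 \right)} + B 741 = \left(5 + 2 \cdot 10\right) + \frac{349}{58} \cdot 741 = \left(5 + 20\right) + \frac{258609}{58} = 25 + \frac{258609}{58} = \frac{260059}{58}$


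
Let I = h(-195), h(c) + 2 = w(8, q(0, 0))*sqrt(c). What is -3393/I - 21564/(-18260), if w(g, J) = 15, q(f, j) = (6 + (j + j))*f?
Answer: 24320889/18209785 + 50895*I*sqrt(195)/43879 ≈ 1.3356 + 16.197*I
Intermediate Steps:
q(f, j) = f*(6 + 2*j) (q(f, j) = (6 + 2*j)*f = f*(6 + 2*j))
h(c) = -2 + 15*sqrt(c)
I = -2 + 15*I*sqrt(195) (I = -2 + 15*sqrt(-195) = -2 + 15*(I*sqrt(195)) = -2 + 15*I*sqrt(195) ≈ -2.0 + 209.46*I)
-3393/I - 21564/(-18260) = -3393/(-2 + 15*I*sqrt(195)) - 21564/(-18260) = -3393/(-2 + 15*I*sqrt(195)) - 21564*(-1/18260) = -3393/(-2 + 15*I*sqrt(195)) + 5391/4565 = 5391/4565 - 3393/(-2 + 15*I*sqrt(195))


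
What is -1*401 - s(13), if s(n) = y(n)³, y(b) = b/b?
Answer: -402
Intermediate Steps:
y(b) = 1
s(n) = 1 (s(n) = 1³ = 1)
-1*401 - s(13) = -1*401 - 1*1 = -401 - 1 = -402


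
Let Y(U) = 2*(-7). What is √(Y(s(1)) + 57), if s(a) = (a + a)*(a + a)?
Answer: √43 ≈ 6.5574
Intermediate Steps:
s(a) = 4*a² (s(a) = (2*a)*(2*a) = 4*a²)
Y(U) = -14
√(Y(s(1)) + 57) = √(-14 + 57) = √43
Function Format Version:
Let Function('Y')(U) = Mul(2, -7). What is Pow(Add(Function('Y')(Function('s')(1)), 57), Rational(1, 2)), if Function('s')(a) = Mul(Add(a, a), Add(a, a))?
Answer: Pow(43, Rational(1, 2)) ≈ 6.5574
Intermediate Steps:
Function('s')(a) = Mul(4, Pow(a, 2)) (Function('s')(a) = Mul(Mul(2, a), Mul(2, a)) = Mul(4, Pow(a, 2)))
Function('Y')(U) = -14
Pow(Add(Function('Y')(Function('s')(1)), 57), Rational(1, 2)) = Pow(Add(-14, 57), Rational(1, 2)) = Pow(43, Rational(1, 2))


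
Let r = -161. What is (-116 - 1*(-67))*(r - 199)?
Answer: 17640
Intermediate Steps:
(-116 - 1*(-67))*(r - 199) = (-116 - 1*(-67))*(-161 - 199) = (-116 + 67)*(-360) = -49*(-360) = 17640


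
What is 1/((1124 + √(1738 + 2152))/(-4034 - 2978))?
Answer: -3940744/629743 + 3506*√3890/629743 ≈ -5.9105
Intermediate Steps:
1/((1124 + √(1738 + 2152))/(-4034 - 2978)) = 1/((1124 + √3890)/(-7012)) = 1/((1124 + √3890)*(-1/7012)) = 1/(-281/1753 - √3890/7012)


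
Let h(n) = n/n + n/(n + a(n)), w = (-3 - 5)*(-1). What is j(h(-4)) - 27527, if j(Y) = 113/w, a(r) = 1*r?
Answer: -220103/8 ≈ -27513.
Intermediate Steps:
a(r) = r
w = 8 (w = -8*(-1) = 8)
h(n) = 3/2 (h(n) = n/n + n/(n + n) = 1 + n/((2*n)) = 1 + n*(1/(2*n)) = 1 + 1/2 = 3/2)
j(Y) = 113/8
j(h(-4)) - 27527 = 113/8 - 27527 = -220103/8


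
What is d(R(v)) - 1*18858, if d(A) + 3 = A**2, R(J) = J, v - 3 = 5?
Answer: -18797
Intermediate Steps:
v = 8 (v = 3 + 5 = 8)
d(A) = -3 + A**2
d(R(v)) - 1*18858 = (-3 + 8**2) - 1*18858 = (-3 + 64) - 18858 = 61 - 18858 = -18797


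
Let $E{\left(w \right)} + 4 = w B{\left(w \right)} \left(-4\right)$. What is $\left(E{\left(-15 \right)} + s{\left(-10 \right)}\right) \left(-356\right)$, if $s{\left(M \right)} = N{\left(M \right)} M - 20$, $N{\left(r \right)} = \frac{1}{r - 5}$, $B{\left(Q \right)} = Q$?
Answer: $\frac{986120}{3} \approx 3.2871 \cdot 10^{5}$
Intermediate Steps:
$N{\left(r \right)} = \frac{1}{-5 + r}$
$s{\left(M \right)} = -20 + \frac{M}{-5 + M}$ ($s{\left(M \right)} = \frac{M}{-5 + M} - 20 = -20 + \frac{M}{-5 + M}$)
$E{\left(w \right)} = -4 - 4 w^{2}$ ($E{\left(w \right)} = -4 + w w \left(-4\right) = -4 + w^{2} \left(-4\right) = -4 - 4 w^{2}$)
$\left(E{\left(-15 \right)} + s{\left(-10 \right)}\right) \left(-356\right) = \left(\left(-4 - 4 \left(-15\right)^{2}\right) + \frac{100 - -190}{-5 - 10}\right) \left(-356\right) = \left(\left(-4 - 900\right) + \frac{100 + 190}{-15}\right) \left(-356\right) = \left(\left(-4 - 900\right) - \frac{58}{3}\right) \left(-356\right) = \left(-904 - \frac{58}{3}\right) \left(-356\right) = \left(- \frac{2770}{3}\right) \left(-356\right) = \frac{986120}{3}$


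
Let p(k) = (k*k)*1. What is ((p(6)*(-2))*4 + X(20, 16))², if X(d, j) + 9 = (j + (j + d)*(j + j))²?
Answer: 1860296861329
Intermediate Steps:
p(k) = k² (p(k) = k²*1 = k²)
X(d, j) = -9 + (j + 2*j*(d + j))² (X(d, j) = -9 + (j + (j + d)*(j + j))² = -9 + (j + (d + j)*(2*j))² = -9 + (j + 2*j*(d + j))²)
((p(6)*(-2))*4 + X(20, 16))² = ((6²*(-2))*4 + (-9 + 16²*(1 + 2*20 + 2*16)²))² = ((36*(-2))*4 + (-9 + 256*(1 + 40 + 32)²))² = (-72*4 + (-9 + 256*73²))² = (-288 + (-9 + 256*5329))² = (-288 + (-9 + 1364224))² = (-288 + 1364215)² = 1363927² = 1860296861329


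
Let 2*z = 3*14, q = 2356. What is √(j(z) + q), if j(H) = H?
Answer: √2377 ≈ 48.755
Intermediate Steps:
z = 21 (z = (3*14)/2 = (½)*42 = 21)
√(j(z) + q) = √(21 + 2356) = √2377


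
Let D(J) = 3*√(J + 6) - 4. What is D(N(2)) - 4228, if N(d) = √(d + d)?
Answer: -4232 + 6*√2 ≈ -4223.5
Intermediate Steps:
N(d) = √2*√d (N(d) = √(2*d) = √2*√d)
D(J) = -4 + 3*√(6 + J) (D(J) = 3*√(6 + J) - 4 = -4 + 3*√(6 + J))
D(N(2)) - 4228 = (-4 + 3*√(6 + √2*√2)) - 4228 = (-4 + 3*√(6 + 2)) - 4228 = (-4 + 3*√8) - 4228 = (-4 + 3*(2*√2)) - 4228 = (-4 + 6*√2) - 4228 = -4232 + 6*√2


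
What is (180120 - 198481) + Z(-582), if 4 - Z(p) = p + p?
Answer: -17193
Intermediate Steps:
Z(p) = 4 - 2*p (Z(p) = 4 - (p + p) = 4 - 2*p)
(180120 - 198481) + Z(-582) = (180120 - 198481) + (4 - 2*(-582)) = -18361 + (4 + 1164) = -18361 + 1168 = -17193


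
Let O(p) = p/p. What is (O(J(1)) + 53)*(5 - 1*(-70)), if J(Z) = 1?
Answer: 4050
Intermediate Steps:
O(p) = 1
(O(J(1)) + 53)*(5 - 1*(-70)) = (1 + 53)*(5 - 1*(-70)) = 54*(5 + 70) = 54*75 = 4050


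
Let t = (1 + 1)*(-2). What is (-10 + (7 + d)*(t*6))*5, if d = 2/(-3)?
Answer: -810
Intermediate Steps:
t = -4 (t = 2*(-2) = -4)
d = -⅔ (d = 2*(-⅓) = -⅔ ≈ -0.66667)
(-10 + (7 + d)*(t*6))*5 = (-10 + (7 - ⅔)*(-4*6))*5 = (-10 + (19/3)*(-24))*5 = (-10 - 152)*5 = -162*5 = -810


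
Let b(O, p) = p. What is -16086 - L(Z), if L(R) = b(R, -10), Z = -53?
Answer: -16076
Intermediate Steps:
L(R) = -10
-16086 - L(Z) = -16086 - 1*(-10) = -16086 + 10 = -16076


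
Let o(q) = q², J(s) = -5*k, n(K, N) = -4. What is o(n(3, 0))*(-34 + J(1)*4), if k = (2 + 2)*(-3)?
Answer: 3296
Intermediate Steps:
k = -12 (k = 4*(-3) = -12)
J(s) = 60 (J(s) = -5*(-12) = 60)
o(n(3, 0))*(-34 + J(1)*4) = (-4)²*(-34 + 60*4) = 16*(-34 + 240) = 16*206 = 3296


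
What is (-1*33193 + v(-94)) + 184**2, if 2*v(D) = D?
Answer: 616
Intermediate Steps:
v(D) = D/2
(-1*33193 + v(-94)) + 184**2 = (-1*33193 + (1/2)*(-94)) + 184**2 = (-33193 - 47) + 33856 = -33240 + 33856 = 616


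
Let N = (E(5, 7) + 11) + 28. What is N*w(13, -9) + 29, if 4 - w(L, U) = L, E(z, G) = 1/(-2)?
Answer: -635/2 ≈ -317.50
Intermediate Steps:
E(z, G) = -1/2
w(L, U) = 4 - L
N = 77/2 (N = (-1/2 + 11) + 28 = 21/2 + 28 = 77/2 ≈ 38.500)
N*w(13, -9) + 29 = 77*(4 - 1*13)/2 + 29 = 77*(4 - 13)/2 + 29 = (77/2)*(-9) + 29 = -693/2 + 29 = -635/2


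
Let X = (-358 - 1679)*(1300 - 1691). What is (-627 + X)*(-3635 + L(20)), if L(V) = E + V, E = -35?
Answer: -2904816000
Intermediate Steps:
L(V) = -35 + V
X = 796467 (X = -2037*(-391) = 796467)
(-627 + X)*(-3635 + L(20)) = (-627 + 796467)*(-3635 + (-35 + 20)) = 795840*(-3635 - 15) = 795840*(-3650) = -2904816000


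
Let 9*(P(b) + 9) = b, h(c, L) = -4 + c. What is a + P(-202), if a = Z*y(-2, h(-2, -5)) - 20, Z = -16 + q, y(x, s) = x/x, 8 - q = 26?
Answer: -769/9 ≈ -85.444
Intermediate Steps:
q = -18 (q = 8 - 1*26 = 8 - 26 = -18)
P(b) = -9 + b/9
y(x, s) = 1
Z = -34 (Z = -16 - 18 = -34)
a = -54 (a = -34*1 - 20 = -34 - 20 = -54)
a + P(-202) = -54 + (-9 + (⅑)*(-202)) = -54 + (-9 - 202/9) = -54 - 283/9 = -769/9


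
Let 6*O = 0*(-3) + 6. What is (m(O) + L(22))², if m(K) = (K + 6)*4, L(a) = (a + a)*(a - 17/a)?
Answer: 925444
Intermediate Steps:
L(a) = 2*a*(a - 17/a) (L(a) = (2*a)*(a - 17/a) = 2*a*(a - 17/a))
O = 1 (O = (0*(-3) + 6)/6 = (0 + 6)/6 = (⅙)*6 = 1)
m(K) = 24 + 4*K (m(K) = (6 + K)*4 = 24 + 4*K)
(m(O) + L(22))² = ((24 + 4*1) + (-34 + 2*22²))² = ((24 + 4) + (-34 + 2*484))² = (28 + (-34 + 968))² = (28 + 934)² = 962² = 925444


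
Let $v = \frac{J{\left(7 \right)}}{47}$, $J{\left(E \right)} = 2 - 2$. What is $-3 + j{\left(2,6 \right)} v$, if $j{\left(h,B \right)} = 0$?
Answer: $-3$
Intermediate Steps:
$J{\left(E \right)} = 0$
$v = 0$ ($v = \frac{0}{47} = 0 \cdot \frac{1}{47} = 0$)
$-3 + j{\left(2,6 \right)} v = -3 + 0 \cdot 0 = -3 + 0 = -3$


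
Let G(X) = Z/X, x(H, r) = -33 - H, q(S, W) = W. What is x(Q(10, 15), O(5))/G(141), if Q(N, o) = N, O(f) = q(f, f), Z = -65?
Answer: 6063/65 ≈ 93.277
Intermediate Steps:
O(f) = f
G(X) = -65/X
x(Q(10, 15), O(5))/G(141) = (-33 - 1*10)/((-65/141)) = (-33 - 10)/((-65*1/141)) = -43/(-65/141) = -43*(-141/65) = 6063/65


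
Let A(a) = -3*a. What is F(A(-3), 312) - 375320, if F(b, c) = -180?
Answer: -375500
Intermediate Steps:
F(A(-3), 312) - 375320 = -180 - 375320 = -375500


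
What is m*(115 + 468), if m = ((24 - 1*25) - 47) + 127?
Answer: 46057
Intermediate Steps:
m = 79 (m = ((24 - 25) - 47) + 127 = (-1 - 47) + 127 = -48 + 127 = 79)
m*(115 + 468) = 79*(115 + 468) = 79*583 = 46057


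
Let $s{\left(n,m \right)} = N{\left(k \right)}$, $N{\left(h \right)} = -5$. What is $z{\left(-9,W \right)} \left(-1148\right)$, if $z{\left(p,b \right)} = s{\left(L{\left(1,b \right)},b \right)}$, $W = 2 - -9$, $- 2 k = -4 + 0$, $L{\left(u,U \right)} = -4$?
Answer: $5740$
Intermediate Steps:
$k = 2$ ($k = - \frac{-4 + 0}{2} = \left(- \frac{1}{2}\right) \left(-4\right) = 2$)
$W = 11$ ($W = 2 + 9 = 11$)
$s{\left(n,m \right)} = -5$
$z{\left(p,b \right)} = -5$
$z{\left(-9,W \right)} \left(-1148\right) = \left(-5\right) \left(-1148\right) = 5740$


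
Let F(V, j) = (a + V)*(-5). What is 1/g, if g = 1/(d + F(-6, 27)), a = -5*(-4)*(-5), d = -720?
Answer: -190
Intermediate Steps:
a = -100 (a = 20*(-5) = -100)
F(V, j) = 500 - 5*V (F(V, j) = (-100 + V)*(-5) = 500 - 5*V)
g = -1/190 (g = 1/(-720 + (500 - 5*(-6))) = 1/(-720 + (500 + 30)) = 1/(-720 + 530) = 1/(-190) = -1/190 ≈ -0.0052632)
1/g = 1/(-1/190) = -190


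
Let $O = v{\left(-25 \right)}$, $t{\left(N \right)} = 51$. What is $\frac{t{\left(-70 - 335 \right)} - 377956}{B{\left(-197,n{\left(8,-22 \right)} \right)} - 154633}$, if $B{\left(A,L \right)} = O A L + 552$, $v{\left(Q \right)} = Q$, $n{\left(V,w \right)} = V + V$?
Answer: $\frac{377905}{75281} \approx 5.0199$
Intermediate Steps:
$n{\left(V,w \right)} = 2 V$
$O = -25$
$B{\left(A,L \right)} = 552 - 25 A L$ ($B{\left(A,L \right)} = - 25 A L + 552 = 552 - 25 A L$)
$\frac{t{\left(-70 - 335 \right)} - 377956}{B{\left(-197,n{\left(8,-22 \right)} \right)} - 154633} = \frac{51 - 377956}{\left(552 - - 4925 \cdot 2 \cdot 8\right) - 154633} = - \frac{377905}{\left(552 - \left(-4925\right) 16\right) - 154633} = - \frac{377905}{\left(552 + 78800\right) - 154633} = - \frac{377905}{79352 - 154633} = - \frac{377905}{-75281} = \left(-377905\right) \left(- \frac{1}{75281}\right) = \frac{377905}{75281}$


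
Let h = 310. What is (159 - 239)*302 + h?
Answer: -23850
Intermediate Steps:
(159 - 239)*302 + h = (159 - 239)*302 + 310 = -80*302 + 310 = -24160 + 310 = -23850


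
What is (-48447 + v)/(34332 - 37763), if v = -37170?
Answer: 85617/3431 ≈ 24.954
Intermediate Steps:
(-48447 + v)/(34332 - 37763) = (-48447 - 37170)/(34332 - 37763) = -85617/(-3431) = -85617*(-1/3431) = 85617/3431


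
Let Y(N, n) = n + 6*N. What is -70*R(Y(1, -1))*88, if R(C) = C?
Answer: -30800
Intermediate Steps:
-70*R(Y(1, -1))*88 = -70*(-1 + 6*1)*88 = -70*(-1 + 6)*88 = -70*5*88 = -350*88 = -30800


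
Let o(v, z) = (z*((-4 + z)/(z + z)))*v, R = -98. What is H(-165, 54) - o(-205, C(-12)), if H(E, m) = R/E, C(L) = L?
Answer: -270502/165 ≈ -1639.4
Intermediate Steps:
o(v, z) = v*(-2 + z/2) (o(v, z) = (z*((-4 + z)/((2*z))))*v = (z*((-4 + z)*(1/(2*z))))*v = (z*((-4 + z)/(2*z)))*v = (-2 + z/2)*v = v*(-2 + z/2))
H(E, m) = -98/E
H(-165, 54) - o(-205, C(-12)) = -98/(-165) - (-205)*(-4 - 12)/2 = -98*(-1/165) - (-205)*(-16)/2 = 98/165 - 1*1640 = 98/165 - 1640 = -270502/165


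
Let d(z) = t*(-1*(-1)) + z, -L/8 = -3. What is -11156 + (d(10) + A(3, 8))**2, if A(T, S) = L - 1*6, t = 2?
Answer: -10256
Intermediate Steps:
L = 24 (L = -8*(-3) = 24)
d(z) = 2 + z (d(z) = 2*(-1*(-1)) + z = 2*1 + z = 2 + z)
A(T, S) = 18 (A(T, S) = 24 - 1*6 = 24 - 6 = 18)
-11156 + (d(10) + A(3, 8))**2 = -11156 + ((2 + 10) + 18)**2 = -11156 + (12 + 18)**2 = -11156 + 30**2 = -11156 + 900 = -10256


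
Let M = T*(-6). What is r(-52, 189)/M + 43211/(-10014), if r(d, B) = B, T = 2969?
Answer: -64304450/14865783 ≈ -4.3257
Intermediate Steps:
M = -17814 (M = 2969*(-6) = -17814)
r(-52, 189)/M + 43211/(-10014) = 189/(-17814) + 43211/(-10014) = 189*(-1/17814) + 43211*(-1/10014) = -63/5938 - 43211/10014 = -64304450/14865783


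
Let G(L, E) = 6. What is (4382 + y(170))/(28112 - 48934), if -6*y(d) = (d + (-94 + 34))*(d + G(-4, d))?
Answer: -1733/31233 ≈ -0.055486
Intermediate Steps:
y(d) = -(-60 + d)*(6 + d)/6 (y(d) = -(d + (-94 + 34))*(d + 6)/6 = -(d - 60)*(6 + d)/6 = -(-60 + d)*(6 + d)/6)
(4382 + y(170))/(28112 - 48934) = (4382 + (60 + 9*170 - 1/6*170**2))/(28112 - 48934) = (4382 + (60 + 1530 - 1/6*28900))/(-20822) = (4382 + (60 + 1530 - 14450/3))*(-1/20822) = (4382 - 9680/3)*(-1/20822) = (3466/3)*(-1/20822) = -1733/31233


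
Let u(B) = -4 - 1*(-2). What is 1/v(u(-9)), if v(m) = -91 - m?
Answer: -1/89 ≈ -0.011236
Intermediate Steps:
u(B) = -2 (u(B) = -4 + 2 = -2)
1/v(u(-9)) = 1/(-91 - 1*(-2)) = 1/(-91 + 2) = 1/(-89) = -1/89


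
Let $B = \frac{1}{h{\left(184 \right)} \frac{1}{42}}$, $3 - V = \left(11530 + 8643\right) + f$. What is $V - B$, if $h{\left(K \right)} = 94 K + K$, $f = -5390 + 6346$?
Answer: $- \frac{184641261}{8740} \approx -21126.0$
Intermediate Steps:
$f = 956$
$h{\left(K \right)} = 95 K$
$V = -21126$ ($V = 3 - \left(\left(11530 + 8643\right) + 956\right) = 3 - \left(20173 + 956\right) = 3 - 21129 = -21126$)
$B = \frac{21}{8740}$ ($B = \frac{1}{95 \cdot 184 \cdot \frac{1}{42}} = \frac{1}{17480 \cdot \frac{1}{42}} = \frac{1}{\frac{8740}{21}} = \frac{21}{8740} \approx 0.0024027$)
$V - B = -21126 - \frac{21}{8740} = - \frac{184641261}{8740}$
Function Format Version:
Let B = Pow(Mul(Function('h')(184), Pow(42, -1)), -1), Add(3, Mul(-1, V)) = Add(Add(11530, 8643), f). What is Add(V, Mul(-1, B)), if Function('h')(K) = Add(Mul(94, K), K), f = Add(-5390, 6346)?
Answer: Rational(-184641261, 8740) ≈ -21126.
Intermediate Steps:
f = 956
Function('h')(K) = Mul(95, K)
V = -21126 (V = Add(3, Mul(-1, Add(Add(11530, 8643), 956))) = Add(3, Mul(-1, Add(20173, 956))) = Add(3, Mul(-1, 21129)) = Add(3, -21129) = -21126)
B = Rational(21, 8740) (B = Pow(Mul(Mul(95, 184), Pow(42, -1)), -1) = Pow(Mul(17480, Rational(1, 42)), -1) = Pow(Rational(8740, 21), -1) = Rational(21, 8740) ≈ 0.0024027)
Add(V, Mul(-1, B)) = Add(-21126, Mul(-1, Rational(21, 8740))) = Add(-21126, Rational(-21, 8740)) = Rational(-184641261, 8740)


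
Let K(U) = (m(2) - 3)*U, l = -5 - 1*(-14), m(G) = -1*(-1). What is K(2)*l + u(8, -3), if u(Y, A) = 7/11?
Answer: -389/11 ≈ -35.364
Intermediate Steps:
u(Y, A) = 7/11 (u(Y, A) = 7*(1/11) = 7/11)
m(G) = 1
l = 9 (l = -5 + 14 = 9)
K(U) = -2*U (K(U) = (1 - 3)*U = -2*U)
K(2)*l + u(8, -3) = -2*2*9 + 7/11 = -4*9 + 7/11 = -36 + 7/11 = -389/11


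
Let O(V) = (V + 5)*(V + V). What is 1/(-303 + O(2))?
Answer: -1/275 ≈ -0.0036364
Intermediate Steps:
O(V) = 2*V*(5 + V) (O(V) = (5 + V)*(2*V) = 2*V*(5 + V))
1/(-303 + O(2)) = 1/(-303 + 2*2*(5 + 2)) = 1/(-303 + 2*2*7) = 1/(-303 + 28) = 1/(-275) = -1/275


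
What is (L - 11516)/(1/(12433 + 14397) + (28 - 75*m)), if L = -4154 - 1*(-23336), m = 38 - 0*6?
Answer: -205678780/75714259 ≈ -2.7165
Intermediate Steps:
m = 38 (m = 38 - 1*0 = 38 + 0 = 38)
L = 19182 (L = -4154 + 23336 = 19182)
(L - 11516)/(1/(12433 + 14397) + (28 - 75*m)) = (19182 - 11516)/(1/(12433 + 14397) + (28 - 75*38)) = 7666/(1/26830 + (28 - 2850)) = 7666/(1/26830 - 2822) = 7666/(-75714259/26830) = 7666*(-26830/75714259) = -205678780/75714259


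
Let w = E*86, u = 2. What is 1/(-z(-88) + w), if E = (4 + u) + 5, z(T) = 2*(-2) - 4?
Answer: 1/954 ≈ 0.0010482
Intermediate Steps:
z(T) = -8 (z(T) = -4 - 4 = -8)
E = 11 (E = (4 + 2) + 5 = 6 + 5 = 11)
w = 946 (w = 11*86 = 946)
1/(-z(-88) + w) = 1/(-1*(-8) + 946) = 1/(8 + 946) = 1/954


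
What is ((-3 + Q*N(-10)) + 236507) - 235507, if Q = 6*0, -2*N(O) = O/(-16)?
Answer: 997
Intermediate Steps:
N(O) = O/32 (N(O) = -O/(2*(-16)) = -O*(-1)/(2*16) = -(-1)*O/32 = O/32)
Q = 0
((-3 + Q*N(-10)) + 236507) - 235507 = ((-3 + 0*((1/32)*(-10))) + 236507) - 235507 = ((-3 + 0*(-5/16)) + 236507) - 235507 = ((-3 + 0) + 236507) - 235507 = (-3 + 236507) - 235507 = 236504 - 235507 = 997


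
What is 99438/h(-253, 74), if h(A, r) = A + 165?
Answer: -49719/44 ≈ -1130.0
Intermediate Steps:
h(A, r) = 165 + A
99438/h(-253, 74) = 99438/(165 - 253) = 99438/(-88) = 99438*(-1/88) = -49719/44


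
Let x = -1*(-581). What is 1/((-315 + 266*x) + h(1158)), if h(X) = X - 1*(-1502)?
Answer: 1/156891 ≈ 6.3739e-6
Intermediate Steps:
h(X) = 1502 + X (h(X) = X + 1502 = 1502 + X)
x = 581
1/((-315 + 266*x) + h(1158)) = 1/((-315 + 266*581) + (1502 + 1158)) = 1/((-315 + 154546) + 2660) = 1/(154231 + 2660) = 1/156891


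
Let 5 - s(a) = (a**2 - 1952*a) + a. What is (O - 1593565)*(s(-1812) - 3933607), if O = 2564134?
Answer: -10435711237902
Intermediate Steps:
s(a) = 5 - a**2 + 1951*a (s(a) = 5 - ((a**2 - 1952*a) + a) = 5 - (a**2 - 1951*a) = 5 + (-a**2 + 1951*a) = 5 - a**2 + 1951*a)
(O - 1593565)*(s(-1812) - 3933607) = (2564134 - 1593565)*((5 - 1*(-1812)**2 + 1951*(-1812)) - 3933607) = 970569*((5 - 1*3283344 - 3535212) - 3933607) = 970569*((5 - 3283344 - 3535212) - 3933607) = 970569*(-6818551 - 3933607) = 970569*(-10752158) = -10435711237902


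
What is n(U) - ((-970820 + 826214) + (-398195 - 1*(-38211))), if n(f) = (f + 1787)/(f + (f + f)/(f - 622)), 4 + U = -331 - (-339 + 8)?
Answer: 629170241/1248 ≈ 5.0414e+5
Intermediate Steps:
U = -4 (U = -4 + (-331 - (-339 + 8)) = -4 + (-331 - 1*(-331)) = -4 + (-331 + 331) = -4 + 0 = -4)
n(f) = (1787 + f)/(f + 2*f/(-622 + f)) (n(f) = (1787 + f)/(f + (2*f)/(-622 + f)) = (1787 + f)/(f + 2*f/(-622 + f)))
n(U) - ((-970820 + 826214) + (-398195 - 1*(-38211))) = (-1111514 + (-4)² + 1165*(-4))/((-4)*(-620 - 4)) - ((-970820 + 826214) + (-398195 - 1*(-38211))) = -¼*(-1111514 + 16 - 4660)/(-624) - (-144606 + (-398195 + 38211)) = -¼*(-1/624)*(-1116158) - (-144606 - 359984) = -558079/1248 - 1*(-504590) = -558079/1248 + 504590 = 629170241/1248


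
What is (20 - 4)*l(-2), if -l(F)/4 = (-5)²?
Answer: -1600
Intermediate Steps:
l(F) = -100 (l(F) = -4*(-5)² = -4*25 = -100)
(20 - 4)*l(-2) = (20 - 4)*(-100) = 16*(-100) = -1600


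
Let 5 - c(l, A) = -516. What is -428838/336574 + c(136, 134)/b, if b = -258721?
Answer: -55562375626/43539380927 ≈ -1.2761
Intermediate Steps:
c(l, A) = 521 (c(l, A) = 5 - 1*(-516) = 5 + 516 = 521)
-428838/336574 + c(136, 134)/b = -428838/336574 + 521/(-258721) = -428838*1/336574 + 521*(-1/258721) = -214419/168287 - 521/258721 = -55562375626/43539380927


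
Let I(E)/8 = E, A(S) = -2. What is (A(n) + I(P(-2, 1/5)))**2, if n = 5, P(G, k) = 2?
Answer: 196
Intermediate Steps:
I(E) = 8*E
(A(n) + I(P(-2, 1/5)))**2 = (-2 + 8*2)**2 = (-2 + 16)**2 = 14**2 = 196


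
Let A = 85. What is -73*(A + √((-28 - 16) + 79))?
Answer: -6205 - 73*√35 ≈ -6636.9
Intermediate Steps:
-73*(A + √((-28 - 16) + 79)) = -73*(85 + √((-28 - 16) + 79)) = -73*(85 + √(-44 + 79)) = -73*(85 + √35) = -6205 - 73*√35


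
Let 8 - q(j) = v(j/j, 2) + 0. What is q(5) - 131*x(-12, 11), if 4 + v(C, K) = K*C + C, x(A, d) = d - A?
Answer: -3004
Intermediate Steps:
v(C, K) = -4 + C + C*K (v(C, K) = -4 + (K*C + C) = -4 + (C*K + C) = -4 + (C + C*K) = -4 + C + C*K)
q(j) = 9 (q(j) = 8 - ((-4 + j/j + (j/j)*2) + 0) = 8 - ((-4 + 1 + 1*2) + 0) = 8 - ((-4 + 1 + 2) + 0) = 8 - (-1 + 0) = 8 - 1*(-1) = 8 + 1 = 9)
q(5) - 131*x(-12, 11) = 9 - 131*(11 - 1*(-12)) = 9 - 131*(11 + 12) = 9 - 131*23 = 9 - 3013 = -3004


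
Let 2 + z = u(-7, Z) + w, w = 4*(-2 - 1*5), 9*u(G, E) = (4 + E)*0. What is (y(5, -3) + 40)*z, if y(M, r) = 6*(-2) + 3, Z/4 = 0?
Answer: -930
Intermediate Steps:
Z = 0 (Z = 4*0 = 0)
u(G, E) = 0 (u(G, E) = ((4 + E)*0)/9 = (⅑)*0 = 0)
w = -28 (w = 4*(-2 - 5) = 4*(-7) = -28)
y(M, r) = -9 (y(M, r) = -12 + 3 = -9)
z = -30 (z = -2 + (0 - 28) = -2 - 28 = -30)
(y(5, -3) + 40)*z = (-9 + 40)*(-30) = 31*(-30) = -930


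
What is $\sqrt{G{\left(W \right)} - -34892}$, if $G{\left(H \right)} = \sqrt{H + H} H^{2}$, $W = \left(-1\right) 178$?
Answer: $2 \sqrt{8723 + 15842 i \sqrt{89}} \approx 562.9 + 531.01 i$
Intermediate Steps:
$W = -178$
$G{\left(H \right)} = \sqrt{2} H^{\frac{5}{2}}$ ($G{\left(H \right)} = \sqrt{2 H} H^{2} = \sqrt{2} \sqrt{H} H^{2} = \sqrt{2} H^{\frac{5}{2}}$)
$\sqrt{G{\left(W \right)} - -34892} = \sqrt{\sqrt{2} \left(-178\right)^{\frac{5}{2}} - -34892} = \sqrt{\sqrt{2} \cdot 31684 i \sqrt{178} + 34892} = \sqrt{63368 i \sqrt{89} + 34892} = \sqrt{34892 + 63368 i \sqrt{89}}$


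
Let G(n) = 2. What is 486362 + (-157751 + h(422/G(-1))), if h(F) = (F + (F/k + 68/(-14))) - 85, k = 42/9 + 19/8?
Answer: 388925573/1183 ≈ 3.2876e+5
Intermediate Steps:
k = 169/24 (k = 42*(⅑) + 19*(⅛) = 14/3 + 19/8 = 169/24 ≈ 7.0417)
h(F) = -629/7 + 193*F/169 (h(F) = (F + (F/(169/24) + 68/(-14))) - 85 = (F + (F*(24/169) + 68*(-1/14))) - 85 = (F + (24*F/169 - 34/7)) - 85 = (F + (-34/7 + 24*F/169)) - 85 = (-34/7 + 193*F/169) - 85 = -629/7 + 193*F/169)
486362 + (-157751 + h(422/G(-1))) = 486362 + (-157751 + (-629/7 + 193*(422/2)/169)) = 486362 + (-157751 + (-629/7 + 193*(422*(½))/169)) = 486362 + (-157751 + (-629/7 + (193/169)*211)) = 486362 + (-157751 + (-629/7 + 40723/169)) = 486362 + (-157751 + 178760/1183) = 486362 - 186440673/1183 = 388925573/1183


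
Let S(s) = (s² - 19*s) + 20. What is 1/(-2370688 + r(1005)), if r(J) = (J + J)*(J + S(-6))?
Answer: -1/8938 ≈ -0.00011188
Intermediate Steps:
S(s) = 20 + s² - 19*s
r(J) = 2*J*(170 + J) (r(J) = (J + J)*(J + (20 + (-6)² - 19*(-6))) = (2*J)*(J + (20 + 36 + 114)) = (2*J)*(J + 170) = (2*J)*(170 + J) = 2*J*(170 + J))
1/(-2370688 + r(1005)) = 1/(-2370688 + 2*1005*(170 + 1005)) = 1/(-2370688 + 2*1005*1175) = 1/(-2370688 + 2361750) = 1/(-8938) = -1/8938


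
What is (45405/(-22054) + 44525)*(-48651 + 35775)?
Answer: -6321529787910/11027 ≈ -5.7328e+8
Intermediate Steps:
(45405/(-22054) + 44525)*(-48651 + 35775) = (45405*(-1/22054) + 44525)*(-12876) = (-45405/22054 + 44525)*(-12876) = (981908945/22054)*(-12876) = -6321529787910/11027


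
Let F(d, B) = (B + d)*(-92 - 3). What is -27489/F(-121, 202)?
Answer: 9163/2565 ≈ 3.5723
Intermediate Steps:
F(d, B) = -95*B - 95*d (F(d, B) = (B + d)*(-95) = -95*B - 95*d)
-27489/F(-121, 202) = -27489/(-95*202 - 95*(-121)) = -27489/(-19190 + 11495) = -27489/(-7695) = -27489*(-1/7695) = 9163/2565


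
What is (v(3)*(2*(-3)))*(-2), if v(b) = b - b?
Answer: 0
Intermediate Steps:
v(b) = 0
(v(3)*(2*(-3)))*(-2) = (0*(2*(-3)))*(-2) = (0*(-6))*(-2) = 0*(-2) = 0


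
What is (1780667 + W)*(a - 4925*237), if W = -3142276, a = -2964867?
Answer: 5626293656028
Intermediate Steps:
(1780667 + W)*(a - 4925*237) = (1780667 - 3142276)*(-2964867 - 4925*237) = -1361609*(-2964867 - 1167225) = -1361609*(-4132092) = 5626293656028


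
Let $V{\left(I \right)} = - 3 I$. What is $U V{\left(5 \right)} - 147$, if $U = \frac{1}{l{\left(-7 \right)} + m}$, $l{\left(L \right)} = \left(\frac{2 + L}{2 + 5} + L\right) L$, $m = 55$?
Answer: $- \frac{16038}{109} \approx -147.14$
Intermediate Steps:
$l{\left(L \right)} = L \left(\frac{2}{7} + \frac{8 L}{7}\right)$ ($l{\left(L \right)} = \left(\frac{2 + L}{7} + L\right) L = \left(\left(2 + L\right) \frac{1}{7} + L\right) L = \left(\left(\frac{2}{7} + \frac{L}{7}\right) + L\right) L = \left(\frac{2}{7} + \frac{8 L}{7}\right) L = L \left(\frac{2}{7} + \frac{8 L}{7}\right)$)
$U = \frac{1}{109}$ ($U = \frac{1}{\frac{2}{7} \left(-7\right) \left(1 + 4 \left(-7\right)\right) + 55} = \frac{1}{\frac{2}{7} \left(-7\right) \left(1 - 28\right) + 55} = \frac{1}{\frac{2}{7} \left(-7\right) \left(-27\right) + 55} = \frac{1}{54 + 55} = \frac{1}{109} \approx 0.0091743$)
$U V{\left(5 \right)} - 147 = \frac{\left(-3\right) 5}{109} - 147 = \frac{1}{109} \left(-15\right) - 147 = - \frac{15}{109} - 147 = - \frac{16038}{109}$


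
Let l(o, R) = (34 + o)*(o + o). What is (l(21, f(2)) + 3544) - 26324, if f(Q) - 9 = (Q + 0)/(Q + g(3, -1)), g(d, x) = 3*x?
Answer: -20470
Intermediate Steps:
f(Q) = 9 + Q/(-3 + Q) (f(Q) = 9 + (Q + 0)/(Q + 3*(-1)) = 9 + Q/(Q - 3) = 9 + Q/(-3 + Q))
l(o, R) = 2*o*(34 + o) (l(o, R) = (34 + o)*(2*o) = 2*o*(34 + o))
(l(21, f(2)) + 3544) - 26324 = (2*21*(34 + 21) + 3544) - 26324 = (2*21*55 + 3544) - 26324 = (2310 + 3544) - 26324 = 5854 - 26324 = -20470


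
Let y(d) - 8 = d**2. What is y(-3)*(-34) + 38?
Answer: -540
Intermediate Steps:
y(d) = 8 + d**2
y(-3)*(-34) + 38 = (8 + (-3)**2)*(-34) + 38 = (8 + 9)*(-34) + 38 = 17*(-34) + 38 = -578 + 38 = -540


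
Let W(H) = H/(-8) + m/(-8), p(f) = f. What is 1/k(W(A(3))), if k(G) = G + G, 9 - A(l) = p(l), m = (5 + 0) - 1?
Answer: -2/5 ≈ -0.40000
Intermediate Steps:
m = 4 (m = 5 - 1 = 4)
A(l) = 9 - l
W(H) = -1/2 - H/8 (W(H) = H/(-8) + 4/(-8) = H*(-1/8) + 4*(-1/8) = -H/8 - 1/2 = -1/2 - H/8)
k(G) = 2*G
1/k(W(A(3))) = 1/(2*(-1/2 - (9 - 1*3)/8)) = 1/(2*(-1/2 - (9 - 3)/8)) = 1/(2*(-1/2 - 1/8*6)) = 1/(2*(-1/2 - 3/4)) = 1/(2*(-5/4)) = 1/(-5/2) = -2/5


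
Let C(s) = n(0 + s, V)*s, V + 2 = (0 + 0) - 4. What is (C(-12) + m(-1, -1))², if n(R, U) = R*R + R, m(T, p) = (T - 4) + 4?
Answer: 2512225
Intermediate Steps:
m(T, p) = T (m(T, p) = (-4 + T) + 4 = T)
V = -6 (V = -2 + ((0 + 0) - 4) = -2 + (0 - 4) = -2 - 4 = -6)
n(R, U) = R + R² (n(R, U) = R² + R = R + R²)
C(s) = s²*(1 + s) (C(s) = ((0 + s)*(1 + (0 + s)))*s = (s*(1 + s))*s = s²*(1 + s))
(C(-12) + m(-1, -1))² = ((-12)²*(1 - 12) - 1)² = (144*(-11) - 1)² = (-1584 - 1)² = (-1585)² = 2512225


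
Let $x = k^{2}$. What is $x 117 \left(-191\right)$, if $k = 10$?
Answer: $-2234700$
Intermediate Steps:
$x = 100$ ($x = 10^{2} = 100$)
$x 117 \left(-191\right) = 100 \cdot 117 \left(-191\right) = 11700 \left(-191\right) = -2234700$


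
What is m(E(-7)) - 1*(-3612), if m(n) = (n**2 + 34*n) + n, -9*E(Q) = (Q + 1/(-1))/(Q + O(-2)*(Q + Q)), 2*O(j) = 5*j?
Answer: 1161377092/321489 ≈ 3612.5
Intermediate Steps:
O(j) = 5*j/2 (O(j) = (5*j)/2 = 5*j/2)
E(Q) = (-1 + Q)/(81*Q) (E(Q) = -(Q + 1/(-1))/(9*(Q + ((5/2)*(-2))*(Q + Q))) = -(Q - 1)/(9*(Q - 10*Q)) = -(-1 + Q)/(9*(Q - 10*Q)) = -(-1 + Q)/(9*((-9*Q))) = -(-1 + Q)*(-1/(9*Q))/9 = -(-1)*(-1 + Q)/(81*Q) = (-1 + Q)/(81*Q))
m(n) = n**2 + 35*n
m(E(-7)) - 1*(-3612) = ((1/81)*(-1 - 7)/(-7))*(35 + (1/81)*(-1 - 7)/(-7)) - 1*(-3612) = ((1/81)*(-1/7)*(-8))*(35 + (1/81)*(-1/7)*(-8)) + 3612 = 8*(35 + 8/567)/567 + 3612 = (8/567)*(19853/567) + 3612 = 158824/321489 + 3612 = 1161377092/321489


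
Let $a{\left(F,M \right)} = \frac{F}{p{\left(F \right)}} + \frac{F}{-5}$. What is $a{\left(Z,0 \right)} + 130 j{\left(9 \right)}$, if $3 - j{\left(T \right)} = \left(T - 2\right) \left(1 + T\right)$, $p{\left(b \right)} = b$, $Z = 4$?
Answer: $- \frac{43549}{5} \approx -8709.8$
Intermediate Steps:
$a{\left(F,M \right)} = 1 - \frac{F}{5}$ ($a{\left(F,M \right)} = \frac{F}{F} + \frac{F}{-5} = 1 + F \left(- \frac{1}{5}\right) = 1 - \frac{F}{5}$)
$j{\left(T \right)} = 3 - \left(1 + T\right) \left(-2 + T\right)$ ($j{\left(T \right)} = 3 - \left(T - 2\right) \left(1 + T\right) = 3 - \left(-2 + T\right) \left(1 + T\right) = 3 - \left(1 + T\right) \left(-2 + T\right)$)
$a{\left(Z,0 \right)} + 130 j{\left(9 \right)} = \left(1 - \frac{4}{5}\right) + 130 \left(5 + 9 - 9^{2}\right) = \left(1 - \frac{4}{5}\right) + 130 \left(5 + 9 - 81\right) = \frac{1}{5} + 130 \left(5 + 9 - 81\right) = \frac{1}{5} + 130 \left(-67\right) = \frac{1}{5} - 8710 = - \frac{43549}{5}$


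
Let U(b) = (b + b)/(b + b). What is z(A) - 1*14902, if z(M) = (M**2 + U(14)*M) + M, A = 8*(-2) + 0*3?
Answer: -14678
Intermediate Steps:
U(b) = 1 (U(b) = (2*b)/((2*b)) = (2*b)*(1/(2*b)) = 1)
A = -16 (A = -16 + 0 = -16)
z(M) = M**2 + 2*M (z(M) = (M**2 + 1*M) + M = (M**2 + M) + M = (M + M**2) + M = M**2 + 2*M)
z(A) - 1*14902 = -16*(2 - 16) - 1*14902 = -16*(-14) - 14902 = 224 - 14902 = -14678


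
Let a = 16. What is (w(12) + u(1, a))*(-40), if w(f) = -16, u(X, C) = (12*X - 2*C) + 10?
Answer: 1040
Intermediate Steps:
u(X, C) = 10 - 2*C + 12*X (u(X, C) = (-2*C + 12*X) + 10 = 10 - 2*C + 12*X)
(w(12) + u(1, a))*(-40) = (-16 + (10 - 2*16 + 12*1))*(-40) = (-16 + (10 - 32 + 12))*(-40) = (-16 - 10)*(-40) = -26*(-40) = 1040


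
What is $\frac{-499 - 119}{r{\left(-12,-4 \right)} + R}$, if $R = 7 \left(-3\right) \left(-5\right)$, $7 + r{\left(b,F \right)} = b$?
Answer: $- \frac{309}{43} \approx -7.186$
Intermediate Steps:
$r{\left(b,F \right)} = -7 + b$
$R = 105$ ($R = \left(-21\right) \left(-5\right) = 105$)
$\frac{-499 - 119}{r{\left(-12,-4 \right)} + R} = \frac{-499 - 119}{\left(-7 - 12\right) + 105} = - \frac{618}{-19 + 105} = - \frac{618}{86} = \left(-618\right) \frac{1}{86} = - \frac{309}{43}$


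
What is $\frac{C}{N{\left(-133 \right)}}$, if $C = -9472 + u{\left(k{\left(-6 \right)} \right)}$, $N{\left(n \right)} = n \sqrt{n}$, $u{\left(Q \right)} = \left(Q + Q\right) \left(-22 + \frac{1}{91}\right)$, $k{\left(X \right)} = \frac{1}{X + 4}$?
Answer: $- \frac{859951 i \sqrt{133}}{1609699} \approx - 6.161 i$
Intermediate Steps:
$k{\left(X \right)} = \frac{1}{4 + X}$
$u{\left(Q \right)} = - \frac{4002 Q}{91}$ ($u{\left(Q \right)} = 2 Q \left(-22 + \frac{1}{91}\right) = 2 Q \left(- \frac{2001}{91}\right) = - \frac{4002 Q}{91}$)
$N{\left(n \right)} = n^{\frac{3}{2}}$
$C = - \frac{859951}{91}$ ($C = -9472 - \frac{4002}{91 \left(4 - 6\right)} = -9472 - \frac{4002}{91 \left(-2\right)} = -9472 - - \frac{2001}{91} = -9472 + \frac{2001}{91} = - \frac{859951}{91} \approx -9450.0$)
$\frac{C}{N{\left(-133 \right)}} = - \frac{859951}{91 \left(-133\right)^{\frac{3}{2}}} = - \frac{859951}{91 \left(- 133 i \sqrt{133}\right)} = - \frac{859951 \frac{i \sqrt{133}}{17689}}{91} = - \frac{859951 i \sqrt{133}}{1609699}$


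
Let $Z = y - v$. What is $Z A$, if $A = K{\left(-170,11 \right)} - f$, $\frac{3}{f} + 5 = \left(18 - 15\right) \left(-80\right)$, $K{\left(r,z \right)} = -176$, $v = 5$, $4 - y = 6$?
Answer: $\frac{43117}{35} \approx 1231.9$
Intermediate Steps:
$y = -2$ ($y = 4 - 6 = -2$)
$f = - \frac{3}{245}$ ($f = \frac{3}{-5 + \left(18 - 15\right) \left(-80\right)} = \frac{3}{-5 + 3 \left(-80\right)} = \frac{3}{-5 - 240} = \frac{3}{-245} = 3 \left(- \frac{1}{245}\right) = - \frac{3}{245} \approx -0.012245$)
$Z = -7$ ($Z = -2 - 5 = -7$)
$A = - \frac{43117}{245}$ ($A = -176 - - \frac{3}{245} = -176 + \frac{3}{245} = - \frac{43117}{245} \approx -175.99$)
$Z A = \left(-7\right) \left(- \frac{43117}{245}\right) = \frac{43117}{35}$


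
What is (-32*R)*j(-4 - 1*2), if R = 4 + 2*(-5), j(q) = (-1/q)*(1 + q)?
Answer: -160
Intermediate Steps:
j(q) = -(1 + q)/q
R = -6 (R = 4 - 10 = -6)
(-32*R)*j(-4 - 1*2) = (-32*(-6))*((-1 - (-4 - 1*2))/(-4 - 1*2)) = 192*((-1 - (-4 - 2))/(-4 - 2)) = 192*((-1 - 1*(-6))/(-6)) = 192*(-(-1 + 6)/6) = 192*(-⅙*5) = 192*(-⅚) = -160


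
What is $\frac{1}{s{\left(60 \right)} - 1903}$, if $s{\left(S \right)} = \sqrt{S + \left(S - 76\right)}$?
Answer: $- \frac{173}{329215} - \frac{2 \sqrt{11}}{3621365} \approx -0.00052732$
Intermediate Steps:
$s{\left(S \right)} = \sqrt{-76 + 2 S}$ ($s{\left(S \right)} = \sqrt{S + \left(-76 + S\right)} = \sqrt{-76 + 2 S}$)
$\frac{1}{s{\left(60 \right)} - 1903} = \frac{1}{\sqrt{-76 + 2 \cdot 60} - 1903} = \frac{1}{\sqrt{-76 + 120} - 1903} = \frac{1}{\sqrt{44} - 1903} = \frac{1}{2 \sqrt{11} - 1903} = \frac{1}{-1903 + 2 \sqrt{11}}$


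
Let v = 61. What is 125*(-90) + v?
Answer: -11189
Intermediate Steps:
125*(-90) + v = 125*(-90) + 61 = -11250 + 61 = -11189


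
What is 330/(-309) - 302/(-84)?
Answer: 10933/4326 ≈ 2.5273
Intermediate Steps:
330/(-309) - 302/(-84) = 330*(-1/309) - 302*(-1/84) = -110/103 + 151/42 = 10933/4326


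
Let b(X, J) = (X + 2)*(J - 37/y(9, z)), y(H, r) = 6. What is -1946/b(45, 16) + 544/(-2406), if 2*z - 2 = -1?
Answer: -14800484/3335919 ≈ -4.4367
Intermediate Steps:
z = ½ (z = 1 + (½)*(-1) = 1 - ½ = ½ ≈ 0.50000)
b(X, J) = (2 + X)*(-37/6 + J) (b(X, J) = (X + 2)*(J - 37/6) = (2 + X)*(J - 37*⅙) = (2 + X)*(J - 37/6) = (2 + X)*(-37/6 + J))
-1946/b(45, 16) + 544/(-2406) = -1946/(-37/3 - 37/6*45 + 16*(2 + 45)) + 544/(-2406) = -1946/(-37/3 - 555/2 + 16*47) + 544*(-1/2406) = -1946/(-37/3 - 555/2 + 752) - 272/1203 = -1946/2773/6 - 272/1203 = -1946*6/2773 - 272/1203 = -11676/2773 - 272/1203 = -14800484/3335919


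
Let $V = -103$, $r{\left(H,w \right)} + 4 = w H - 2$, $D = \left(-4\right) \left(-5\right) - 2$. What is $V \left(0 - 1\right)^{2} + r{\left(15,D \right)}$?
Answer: $161$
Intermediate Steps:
$D = 18$ ($D = 20 - 2 = 18$)
$r{\left(H,w \right)} = -6 + H w$ ($r{\left(H,w \right)} = -4 + \left(w H - 2\right) = -4 + \left(H w - 2\right) = -4 + \left(-2 + H w\right) = -6 + H w$)
$V \left(0 - 1\right)^{2} + r{\left(15,D \right)} = - 103 \left(0 - 1\right)^{2} + \left(-6 + 15 \cdot 18\right) = - 103 \left(-1\right)^{2} + \left(-6 + 270\right) = \left(-103\right) 1 + 264 = -103 + 264 = 161$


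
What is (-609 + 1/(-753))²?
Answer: 210293782084/567009 ≈ 3.7088e+5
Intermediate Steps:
(-609 + 1/(-753))² = (-609 - 1/753)² = (-458578/753)² = 210293782084/567009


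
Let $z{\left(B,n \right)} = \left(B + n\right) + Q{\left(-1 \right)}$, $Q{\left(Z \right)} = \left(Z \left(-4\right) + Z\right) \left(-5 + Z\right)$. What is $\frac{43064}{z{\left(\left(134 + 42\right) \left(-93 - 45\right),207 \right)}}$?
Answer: $- \frac{43064}{24099} \approx -1.787$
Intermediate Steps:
$Q{\left(Z \right)} = - 3 Z \left(-5 + Z\right)$ ($Q{\left(Z \right)} = \left(- 4 Z + Z\right) \left(-5 + Z\right) = - 3 Z \left(-5 + Z\right)$)
$z{\left(B,n \right)} = -18 + B + n$ ($z{\left(B,n \right)} = \left(B + n\right) + 3 \left(-1\right) \left(5 - -1\right) = \left(B + n\right) + 3 \left(-1\right) \left(5 + 1\right) = \left(B + n\right) + 3 \left(-1\right) 6 = \left(B + n\right) - 18 = -18 + B + n$)
$\frac{43064}{z{\left(\left(134 + 42\right) \left(-93 - 45\right),207 \right)}} = \frac{43064}{-18 + \left(134 + 42\right) \left(-93 - 45\right) + 207} = \frac{43064}{-18 + 176 \left(-138\right) + 207} = \frac{43064}{-18 - 24288 + 207} = \frac{43064}{-24099} = 43064 \left(- \frac{1}{24099}\right) = - \frac{43064}{24099}$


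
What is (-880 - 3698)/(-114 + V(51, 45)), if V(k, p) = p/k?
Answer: 25942/641 ≈ 40.471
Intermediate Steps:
(-880 - 3698)/(-114 + V(51, 45)) = (-880 - 3698)/(-114 + 45/51) = -4578/(-114 + 45*(1/51)) = -4578/(-114 + 15/17) = -4578/(-1923/17) = -4578*(-17/1923) = 25942/641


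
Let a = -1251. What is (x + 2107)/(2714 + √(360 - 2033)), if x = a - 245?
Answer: 1658254/7367469 - 611*I*√1673/7367469 ≈ 0.22508 - 0.0033921*I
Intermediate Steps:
x = -1496 (x = -1251 - 245 = -1496)
(x + 2107)/(2714 + √(360 - 2033)) = (-1496 + 2107)/(2714 + √(360 - 2033)) = 611/(2714 + √(-1673)) = 611/(2714 + I*√1673)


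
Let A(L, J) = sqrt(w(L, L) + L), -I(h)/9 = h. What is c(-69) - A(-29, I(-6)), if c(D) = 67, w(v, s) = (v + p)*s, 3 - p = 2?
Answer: 67 - 3*sqrt(87) ≈ 39.018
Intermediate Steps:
p = 1 (p = 3 - 1*2 = 3 - 2 = 1)
w(v, s) = s*(1 + v) (w(v, s) = (v + 1)*s = (1 + v)*s = s*(1 + v))
I(h) = -9*h
A(L, J) = sqrt(L + L*(1 + L)) (A(L, J) = sqrt(L*(1 + L) + L) = sqrt(L + L*(1 + L)))
c(-69) - A(-29, I(-6)) = 67 - sqrt(-29*(2 - 29)) = 67 - sqrt(-29*(-27)) = 67 - sqrt(783) = 67 - 3*sqrt(87)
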